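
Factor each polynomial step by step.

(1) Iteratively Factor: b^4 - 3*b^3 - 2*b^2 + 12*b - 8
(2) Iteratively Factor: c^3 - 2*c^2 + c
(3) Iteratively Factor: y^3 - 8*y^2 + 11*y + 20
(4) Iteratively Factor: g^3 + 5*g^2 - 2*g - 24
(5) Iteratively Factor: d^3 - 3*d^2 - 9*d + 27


(1) = (b - 2)*(b^3 - b^2 - 4*b + 4) = (b - 2)^2*(b^2 + b - 2) = (b - 2)^2*(b - 1)*(b + 2)
(2) = (c - 1)*(c^2 - c) = c*(c - 1)*(c - 1)
(3) = (y - 5)*(y^2 - 3*y - 4) = (y - 5)*(y - 4)*(y + 1)
(4) = (g + 4)*(g^2 + g - 6) = (g + 3)*(g + 4)*(g - 2)
(5) = (d - 3)*(d^2 - 9) = (d - 3)^2*(d + 3)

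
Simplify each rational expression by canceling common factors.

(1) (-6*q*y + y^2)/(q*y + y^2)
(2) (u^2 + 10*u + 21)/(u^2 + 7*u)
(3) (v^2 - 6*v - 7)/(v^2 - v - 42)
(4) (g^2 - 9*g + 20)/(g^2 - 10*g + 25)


(1) = (-6*q + y)/(q + y)
(2) = (u + 3)/u
(3) = (v + 1)/(v + 6)
(4) = (g - 4)/(g - 5)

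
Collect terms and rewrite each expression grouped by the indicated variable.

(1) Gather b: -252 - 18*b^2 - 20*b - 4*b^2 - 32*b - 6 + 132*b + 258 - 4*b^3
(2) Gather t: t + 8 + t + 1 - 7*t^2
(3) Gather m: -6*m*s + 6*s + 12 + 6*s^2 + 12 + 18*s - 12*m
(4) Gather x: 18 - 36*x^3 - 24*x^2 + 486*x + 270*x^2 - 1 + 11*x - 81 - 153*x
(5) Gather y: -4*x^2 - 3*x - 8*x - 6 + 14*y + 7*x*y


(1) = -4*b^3 - 22*b^2 + 80*b
(2) = -7*t^2 + 2*t + 9
(3) = m*(-6*s - 12) + 6*s^2 + 24*s + 24
(4) = -36*x^3 + 246*x^2 + 344*x - 64
(5) = -4*x^2 - 11*x + y*(7*x + 14) - 6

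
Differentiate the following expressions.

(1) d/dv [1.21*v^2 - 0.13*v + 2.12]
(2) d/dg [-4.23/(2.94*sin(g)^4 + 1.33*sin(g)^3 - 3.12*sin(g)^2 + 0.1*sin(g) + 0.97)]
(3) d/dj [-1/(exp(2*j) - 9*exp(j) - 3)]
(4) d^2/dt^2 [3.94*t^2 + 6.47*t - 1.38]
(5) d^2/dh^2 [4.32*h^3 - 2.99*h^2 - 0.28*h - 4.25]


(1) = 2.42*v - 0.13
(2) = (49.7448*sin(g)^3 + 16.8777*sin(g)^2 - 26.3952*sin(g) + 0.423)*cos(g)/(2.94*sin(g)^4 + 1.33*sin(g)^3 - 3.12*sin(g)^2 + 0.1*sin(g) + 0.97)^2
(3) = (2*exp(j) - 9)*exp(j)/(-exp(2*j) + 9*exp(j) + 3)^2
(4) = 7.88000000000000
(5) = 25.92*h - 5.98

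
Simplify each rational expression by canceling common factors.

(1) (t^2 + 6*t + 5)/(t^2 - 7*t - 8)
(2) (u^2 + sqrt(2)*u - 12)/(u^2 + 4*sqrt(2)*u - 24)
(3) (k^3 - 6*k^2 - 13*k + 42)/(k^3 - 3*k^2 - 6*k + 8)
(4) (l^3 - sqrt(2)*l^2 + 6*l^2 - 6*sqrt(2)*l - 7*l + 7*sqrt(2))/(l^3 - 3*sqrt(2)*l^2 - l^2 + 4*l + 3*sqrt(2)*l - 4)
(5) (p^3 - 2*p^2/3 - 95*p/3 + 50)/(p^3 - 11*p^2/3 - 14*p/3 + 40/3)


(1) = (t + 5)/(t - 8)
(2) = (u + 3*sqrt(2))/(u + 6*sqrt(2))
(3) = (k^3 - 6*k^2 - 13*k + 42)/(k^3 - 3*k^2 - 6*k + 8)
(4) = (l + 7)/(l - 2*sqrt(2))
(5) = (p^2 + p - 30)/(p^2 - 2*p - 8)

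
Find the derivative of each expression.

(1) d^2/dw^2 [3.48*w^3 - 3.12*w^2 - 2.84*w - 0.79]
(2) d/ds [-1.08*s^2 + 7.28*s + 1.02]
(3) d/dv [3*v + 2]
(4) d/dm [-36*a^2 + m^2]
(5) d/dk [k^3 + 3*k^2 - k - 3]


(1) = 20.88*w - 6.24
(2) = 7.28 - 2.16*s
(3) = 3
(4) = 2*m
(5) = 3*k^2 + 6*k - 1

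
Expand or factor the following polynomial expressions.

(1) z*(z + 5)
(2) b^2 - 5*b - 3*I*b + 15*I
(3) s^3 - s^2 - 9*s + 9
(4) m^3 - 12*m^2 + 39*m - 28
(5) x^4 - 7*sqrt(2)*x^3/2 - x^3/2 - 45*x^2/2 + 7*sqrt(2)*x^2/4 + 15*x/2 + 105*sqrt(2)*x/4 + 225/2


(1) = z^2 + 5*z
(2) = (b - 5)*(b - 3*I)
(3) = (s - 3)*(s - 1)*(s + 3)
(4) = (m - 7)*(m - 4)*(m - 1)
(5) = (x - 3)*(x + 5/2)*(x - 5*sqrt(2))*(x + 3*sqrt(2)/2)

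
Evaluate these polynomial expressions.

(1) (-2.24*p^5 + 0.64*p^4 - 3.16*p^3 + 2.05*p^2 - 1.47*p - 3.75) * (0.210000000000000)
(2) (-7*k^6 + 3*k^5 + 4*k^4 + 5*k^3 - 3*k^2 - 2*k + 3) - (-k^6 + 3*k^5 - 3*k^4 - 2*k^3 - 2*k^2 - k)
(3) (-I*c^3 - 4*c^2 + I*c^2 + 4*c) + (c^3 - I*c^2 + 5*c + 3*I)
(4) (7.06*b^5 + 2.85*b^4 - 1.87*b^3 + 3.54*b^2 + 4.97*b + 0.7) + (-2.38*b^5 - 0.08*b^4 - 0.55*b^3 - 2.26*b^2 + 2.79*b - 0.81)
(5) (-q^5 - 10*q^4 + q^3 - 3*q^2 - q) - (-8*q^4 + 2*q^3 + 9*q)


(1) = -0.4704*p^5 + 0.1344*p^4 - 0.6636*p^3 + 0.4305*p^2 - 0.3087*p - 0.7875
(2) = -6*k^6 + 7*k^4 + 7*k^3 - k^2 - k + 3
(3) = c^3 - I*c^3 - 4*c^2 + 9*c + 3*I
(4) = 4.68*b^5 + 2.77*b^4 - 2.42*b^3 + 1.28*b^2 + 7.76*b - 0.11
(5) = -q^5 - 2*q^4 - q^3 - 3*q^2 - 10*q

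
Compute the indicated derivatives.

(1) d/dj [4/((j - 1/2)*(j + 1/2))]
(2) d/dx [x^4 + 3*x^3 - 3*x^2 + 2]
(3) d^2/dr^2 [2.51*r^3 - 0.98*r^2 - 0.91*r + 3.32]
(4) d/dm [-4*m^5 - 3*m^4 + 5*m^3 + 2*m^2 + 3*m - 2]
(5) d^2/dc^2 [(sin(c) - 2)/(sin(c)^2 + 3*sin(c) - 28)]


(1) = -128*j/(16*j^4 - 8*j^2 + 1)
(2) = x*(4*x^2 + 9*x - 6)
(3) = 15.06*r - 1.96
(4) = -20*m^4 - 12*m^3 + 15*m^2 + 4*m + 3
(5) = (-sin(c)^5 + 11*sin(c)^4 - 148*sin(c)^3 + 146*sin(c)^2 - 484*sin(c) + 20)/(sin(c)^2 + 3*sin(c) - 28)^3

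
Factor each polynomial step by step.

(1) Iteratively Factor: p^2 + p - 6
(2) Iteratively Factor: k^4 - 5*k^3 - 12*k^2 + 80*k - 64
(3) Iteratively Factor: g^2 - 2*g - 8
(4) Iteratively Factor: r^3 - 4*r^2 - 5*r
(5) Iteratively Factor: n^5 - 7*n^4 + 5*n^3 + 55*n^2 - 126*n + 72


(1) = (p + 3)*(p - 2)
(2) = (k - 1)*(k^3 - 4*k^2 - 16*k + 64) = (k - 4)*(k - 1)*(k^2 - 16) = (k - 4)*(k - 1)*(k + 4)*(k - 4)
(3) = (g + 2)*(g - 4)
(4) = (r)*(r^2 - 4*r - 5) = r*(r - 5)*(r + 1)
(5) = (n - 3)*(n^4 - 4*n^3 - 7*n^2 + 34*n - 24) = (n - 3)*(n + 3)*(n^3 - 7*n^2 + 14*n - 8) = (n - 3)*(n - 1)*(n + 3)*(n^2 - 6*n + 8) = (n - 3)*(n - 2)*(n - 1)*(n + 3)*(n - 4)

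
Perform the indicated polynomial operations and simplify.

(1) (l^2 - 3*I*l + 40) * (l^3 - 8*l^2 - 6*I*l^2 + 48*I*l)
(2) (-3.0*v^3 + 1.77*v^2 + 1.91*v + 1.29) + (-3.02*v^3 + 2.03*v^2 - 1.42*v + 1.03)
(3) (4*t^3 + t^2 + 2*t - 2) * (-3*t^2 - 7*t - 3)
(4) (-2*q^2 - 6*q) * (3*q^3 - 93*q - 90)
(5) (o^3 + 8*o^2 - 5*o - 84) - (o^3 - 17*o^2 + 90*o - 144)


(1) = l^5 - 8*l^4 - 9*I*l^4 + 22*l^3 + 72*I*l^3 - 176*l^2 - 240*I*l^2 + 1920*I*l
(2) = -6.02*v^3 + 3.8*v^2 + 0.49*v + 2.32
(3) = -12*t^5 - 31*t^4 - 25*t^3 - 11*t^2 + 8*t + 6
(4) = -6*q^5 - 18*q^4 + 186*q^3 + 738*q^2 + 540*q
(5) = 25*o^2 - 95*o + 60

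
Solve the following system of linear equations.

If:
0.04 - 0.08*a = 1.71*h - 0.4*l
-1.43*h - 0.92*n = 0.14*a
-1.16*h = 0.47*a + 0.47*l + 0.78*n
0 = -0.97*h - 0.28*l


Then:
a = 0.06
h = 0.01
l = -0.04
n = -0.03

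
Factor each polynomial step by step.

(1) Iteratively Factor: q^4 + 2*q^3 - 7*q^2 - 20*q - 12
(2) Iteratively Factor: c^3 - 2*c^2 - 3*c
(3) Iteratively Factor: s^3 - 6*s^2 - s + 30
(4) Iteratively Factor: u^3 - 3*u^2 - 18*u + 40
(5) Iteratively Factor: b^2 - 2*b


(1) = (q + 2)*(q^3 - 7*q - 6) = (q - 3)*(q + 2)*(q^2 + 3*q + 2) = (q - 3)*(q + 1)*(q + 2)*(q + 2)
(2) = (c)*(c^2 - 2*c - 3) = c*(c - 3)*(c + 1)
(3) = (s + 2)*(s^2 - 8*s + 15) = (s - 3)*(s + 2)*(s - 5)
(4) = (u - 2)*(u^2 - u - 20) = (u - 5)*(u - 2)*(u + 4)
(5) = (b - 2)*(b)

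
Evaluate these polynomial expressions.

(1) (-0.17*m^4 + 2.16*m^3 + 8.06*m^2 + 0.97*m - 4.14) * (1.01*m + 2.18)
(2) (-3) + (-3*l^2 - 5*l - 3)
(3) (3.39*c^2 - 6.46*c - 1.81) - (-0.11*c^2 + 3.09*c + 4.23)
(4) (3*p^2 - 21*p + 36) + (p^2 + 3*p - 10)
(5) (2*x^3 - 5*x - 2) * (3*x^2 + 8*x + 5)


(1) = -0.1717*m^5 + 1.811*m^4 + 12.8494*m^3 + 18.5505*m^2 - 2.0668*m - 9.0252
(2) = -3*l^2 - 5*l - 6
(3) = 3.5*c^2 - 9.55*c - 6.04
(4) = 4*p^2 - 18*p + 26
(5) = 6*x^5 + 16*x^4 - 5*x^3 - 46*x^2 - 41*x - 10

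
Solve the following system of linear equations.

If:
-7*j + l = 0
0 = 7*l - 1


Then:
j = 1/49
l = 1/7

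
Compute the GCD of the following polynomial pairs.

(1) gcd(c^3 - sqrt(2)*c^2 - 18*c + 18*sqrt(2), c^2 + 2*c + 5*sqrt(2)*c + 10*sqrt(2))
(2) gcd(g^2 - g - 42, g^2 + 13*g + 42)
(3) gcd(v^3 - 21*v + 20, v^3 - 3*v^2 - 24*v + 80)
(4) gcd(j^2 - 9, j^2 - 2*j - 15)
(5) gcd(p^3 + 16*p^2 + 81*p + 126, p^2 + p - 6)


(1) = 1
(2) = gcd((g - 7)*(g + 6), (g + 6)*(g + 7)) = g + 6
(3) = v^2 + v - 20
(4) = j + 3
(5) = gcd((p + 3)*(p + 6)*(p + 7), (p - 2)*(p + 3)) = p + 3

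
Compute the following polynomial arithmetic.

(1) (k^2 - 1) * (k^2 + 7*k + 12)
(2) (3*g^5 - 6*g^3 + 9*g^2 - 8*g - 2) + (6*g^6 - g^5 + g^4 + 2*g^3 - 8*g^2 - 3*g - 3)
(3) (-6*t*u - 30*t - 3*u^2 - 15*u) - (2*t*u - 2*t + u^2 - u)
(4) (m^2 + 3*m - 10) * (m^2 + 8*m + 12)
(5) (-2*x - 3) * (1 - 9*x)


(1) = k^4 + 7*k^3 + 11*k^2 - 7*k - 12
(2) = 6*g^6 + 2*g^5 + g^4 - 4*g^3 + g^2 - 11*g - 5
(3) = -8*t*u - 28*t - 4*u^2 - 14*u
(4) = m^4 + 11*m^3 + 26*m^2 - 44*m - 120
(5) = 18*x^2 + 25*x - 3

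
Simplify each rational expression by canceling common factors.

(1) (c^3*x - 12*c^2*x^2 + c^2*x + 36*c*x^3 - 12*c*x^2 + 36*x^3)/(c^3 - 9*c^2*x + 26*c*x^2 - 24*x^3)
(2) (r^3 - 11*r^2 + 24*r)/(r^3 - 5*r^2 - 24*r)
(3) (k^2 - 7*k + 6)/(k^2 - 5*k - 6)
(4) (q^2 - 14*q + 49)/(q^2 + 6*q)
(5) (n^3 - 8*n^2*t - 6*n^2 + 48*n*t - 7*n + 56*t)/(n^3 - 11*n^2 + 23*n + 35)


(1) = (-c^3*x + 12*c^2*x^2 - c^2*x - 36*c*x^3 + 12*c*x^2 - 36*x^3)/(-c^3 + 9*c^2*x - 26*c*x^2 + 24*x^3)
(2) = (r - 3)/(r + 3)
(3) = (k - 1)/(k + 1)
(4) = (q^2 - 14*q + 49)/(q^2 + 6*q)
(5) = (n - 8*t)/(n - 5)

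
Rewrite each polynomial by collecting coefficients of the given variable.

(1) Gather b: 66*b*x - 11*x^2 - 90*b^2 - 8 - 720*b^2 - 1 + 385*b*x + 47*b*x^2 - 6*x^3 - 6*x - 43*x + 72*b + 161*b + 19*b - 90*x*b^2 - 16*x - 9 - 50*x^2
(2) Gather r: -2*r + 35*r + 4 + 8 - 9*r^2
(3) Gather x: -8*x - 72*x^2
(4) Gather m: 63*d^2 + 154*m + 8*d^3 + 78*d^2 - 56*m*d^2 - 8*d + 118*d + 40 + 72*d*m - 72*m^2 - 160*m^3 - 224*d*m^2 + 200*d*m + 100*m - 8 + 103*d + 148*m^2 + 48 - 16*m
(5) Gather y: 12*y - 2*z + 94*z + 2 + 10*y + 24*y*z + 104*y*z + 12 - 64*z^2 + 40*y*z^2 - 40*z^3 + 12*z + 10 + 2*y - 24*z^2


(1) = b^2*(-90*x - 810) + b*(47*x^2 + 451*x + 252) - 6*x^3 - 61*x^2 - 65*x - 18
(2) = -9*r^2 + 33*r + 12
(3) = -72*x^2 - 8*x
(4) = 8*d^3 + 141*d^2 + 213*d - 160*m^3 + m^2*(76 - 224*d) + m*(-56*d^2 + 272*d + 238) + 80
(5) = y*(40*z^2 + 128*z + 24) - 40*z^3 - 88*z^2 + 104*z + 24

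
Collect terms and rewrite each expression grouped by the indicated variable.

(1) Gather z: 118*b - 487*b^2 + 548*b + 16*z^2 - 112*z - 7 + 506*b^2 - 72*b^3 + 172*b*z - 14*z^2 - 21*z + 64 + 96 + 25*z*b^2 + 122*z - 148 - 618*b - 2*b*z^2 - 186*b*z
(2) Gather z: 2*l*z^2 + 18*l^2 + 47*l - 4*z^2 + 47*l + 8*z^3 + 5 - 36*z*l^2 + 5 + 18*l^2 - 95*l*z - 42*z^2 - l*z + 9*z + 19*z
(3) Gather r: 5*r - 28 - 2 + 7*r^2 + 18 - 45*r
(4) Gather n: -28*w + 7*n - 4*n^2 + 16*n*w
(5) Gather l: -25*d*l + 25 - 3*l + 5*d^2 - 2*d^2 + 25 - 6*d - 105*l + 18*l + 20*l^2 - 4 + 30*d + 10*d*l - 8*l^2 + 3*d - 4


(1) = -72*b^3 + 19*b^2 + 48*b + z^2*(2 - 2*b) + z*(25*b^2 - 14*b - 11) + 5
(2) = 36*l^2 + 94*l + 8*z^3 + z^2*(2*l - 46) + z*(-36*l^2 - 96*l + 28) + 10
(3) = 7*r^2 - 40*r - 12
(4) = -4*n^2 + n*(16*w + 7) - 28*w
(5) = 3*d^2 + 27*d + 12*l^2 + l*(-15*d - 90) + 42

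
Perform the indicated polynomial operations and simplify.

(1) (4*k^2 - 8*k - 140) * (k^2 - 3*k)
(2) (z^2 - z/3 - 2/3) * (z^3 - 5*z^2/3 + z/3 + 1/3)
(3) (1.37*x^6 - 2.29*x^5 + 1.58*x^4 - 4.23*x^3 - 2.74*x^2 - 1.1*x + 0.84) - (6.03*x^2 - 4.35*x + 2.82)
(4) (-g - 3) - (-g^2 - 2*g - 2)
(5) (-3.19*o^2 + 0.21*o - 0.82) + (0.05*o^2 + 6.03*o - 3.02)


(1) = 4*k^4 - 20*k^3 - 116*k^2 + 420*k
(2) = z^5 - 2*z^4 + 2*z^3/9 + 4*z^2/3 - z/3 - 2/9
(3) = 1.37*x^6 - 2.29*x^5 + 1.58*x^4 - 4.23*x^3 - 8.77*x^2 + 3.25*x - 1.98
(4) = g^2 + g - 1
(5) = -3.14*o^2 + 6.24*o - 3.84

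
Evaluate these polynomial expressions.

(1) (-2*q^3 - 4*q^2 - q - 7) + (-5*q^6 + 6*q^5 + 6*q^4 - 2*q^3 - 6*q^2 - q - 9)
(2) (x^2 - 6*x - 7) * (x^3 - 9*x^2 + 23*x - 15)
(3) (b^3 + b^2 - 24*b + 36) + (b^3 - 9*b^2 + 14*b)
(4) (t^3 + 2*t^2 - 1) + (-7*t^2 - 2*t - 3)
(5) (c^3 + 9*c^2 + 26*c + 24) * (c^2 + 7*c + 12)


(1) = -5*q^6 + 6*q^5 + 6*q^4 - 4*q^3 - 10*q^2 - 2*q - 16
(2) = x^5 - 15*x^4 + 70*x^3 - 90*x^2 - 71*x + 105
(3) = 2*b^3 - 8*b^2 - 10*b + 36
(4) = t^3 - 5*t^2 - 2*t - 4
(5) = c^5 + 16*c^4 + 101*c^3 + 314*c^2 + 480*c + 288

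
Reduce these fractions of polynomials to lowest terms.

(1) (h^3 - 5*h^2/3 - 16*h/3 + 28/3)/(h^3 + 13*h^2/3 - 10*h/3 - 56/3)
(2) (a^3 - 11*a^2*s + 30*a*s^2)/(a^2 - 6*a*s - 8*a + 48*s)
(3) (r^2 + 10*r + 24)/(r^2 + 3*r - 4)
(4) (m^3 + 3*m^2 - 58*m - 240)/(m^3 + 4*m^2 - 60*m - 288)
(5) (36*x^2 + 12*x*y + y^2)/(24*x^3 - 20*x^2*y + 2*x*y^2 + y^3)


(1) = (h - 2)/(h + 4)
(2) = (a^2 - 5*a*s)/(a - 8)
(3) = (r + 6)/(r - 1)
(4) = (m + 5)/(m + 6)
(5) = (6*x + y)/(4*x^2 - 4*x*y + y^2)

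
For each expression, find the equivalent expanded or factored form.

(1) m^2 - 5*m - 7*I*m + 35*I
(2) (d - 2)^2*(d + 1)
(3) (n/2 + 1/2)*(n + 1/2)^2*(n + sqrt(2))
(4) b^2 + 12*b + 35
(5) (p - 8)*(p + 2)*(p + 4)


(1) = (m - 5)*(m - 7*I)
(2) = d^3 - 3*d^2 + 4
(3) = n^4/2 + sqrt(2)*n^3/2 + n^3 + 5*n^2/8 + sqrt(2)*n^2 + n/8 + 5*sqrt(2)*n/8 + sqrt(2)/8
(4) = (b + 5)*(b + 7)
(5) = p^3 - 2*p^2 - 40*p - 64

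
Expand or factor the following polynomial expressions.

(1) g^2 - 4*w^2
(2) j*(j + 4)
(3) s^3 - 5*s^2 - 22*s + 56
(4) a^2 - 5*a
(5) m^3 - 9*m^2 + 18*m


(1) = (g - 2*w)*(g + 2*w)
(2) = j^2 + 4*j
(3) = (s - 7)*(s - 2)*(s + 4)
(4) = a*(a - 5)
(5) = m*(m - 6)*(m - 3)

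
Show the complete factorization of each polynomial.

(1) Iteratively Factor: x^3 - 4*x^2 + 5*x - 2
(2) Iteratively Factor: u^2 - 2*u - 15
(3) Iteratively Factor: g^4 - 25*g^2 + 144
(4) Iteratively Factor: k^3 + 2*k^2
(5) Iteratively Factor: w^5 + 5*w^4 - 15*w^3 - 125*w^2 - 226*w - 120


(1) = (x - 2)*(x^2 - 2*x + 1) = (x - 2)*(x - 1)*(x - 1)
(2) = (u + 3)*(u - 5)
(3) = (g - 3)*(g^3 + 3*g^2 - 16*g - 48) = (g - 4)*(g - 3)*(g^2 + 7*g + 12) = (g - 4)*(g - 3)*(g + 4)*(g + 3)
(4) = (k + 2)*(k^2) = k*(k + 2)*(k)
(5) = (w - 5)*(w^4 + 10*w^3 + 35*w^2 + 50*w + 24) = (w - 5)*(w + 1)*(w^3 + 9*w^2 + 26*w + 24) = (w - 5)*(w + 1)*(w + 3)*(w^2 + 6*w + 8) = (w - 5)*(w + 1)*(w + 3)*(w + 4)*(w + 2)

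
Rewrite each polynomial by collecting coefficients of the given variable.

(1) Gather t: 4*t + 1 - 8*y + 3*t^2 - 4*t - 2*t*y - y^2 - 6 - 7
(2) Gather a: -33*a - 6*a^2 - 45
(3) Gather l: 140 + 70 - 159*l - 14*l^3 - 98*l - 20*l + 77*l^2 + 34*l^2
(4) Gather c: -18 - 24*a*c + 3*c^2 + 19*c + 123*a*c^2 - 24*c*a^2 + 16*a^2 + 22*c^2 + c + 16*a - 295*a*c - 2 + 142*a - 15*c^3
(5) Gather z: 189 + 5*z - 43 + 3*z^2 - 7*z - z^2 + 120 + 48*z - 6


(1) = 3*t^2 - 2*t*y - y^2 - 8*y - 12
(2) = -6*a^2 - 33*a - 45
(3) = -14*l^3 + 111*l^2 - 277*l + 210
(4) = 16*a^2 + 158*a - 15*c^3 + c^2*(123*a + 25) + c*(-24*a^2 - 319*a + 20) - 20
(5) = 2*z^2 + 46*z + 260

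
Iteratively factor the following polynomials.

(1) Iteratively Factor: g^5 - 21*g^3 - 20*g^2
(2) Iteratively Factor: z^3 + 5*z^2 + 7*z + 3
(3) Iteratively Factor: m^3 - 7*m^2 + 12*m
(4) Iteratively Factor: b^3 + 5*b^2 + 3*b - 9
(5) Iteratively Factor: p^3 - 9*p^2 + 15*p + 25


(1) = (g - 5)*(g^4 + 5*g^3 + 4*g^2) = g*(g - 5)*(g^3 + 5*g^2 + 4*g) = g*(g - 5)*(g + 1)*(g^2 + 4*g) = g*(g - 5)*(g + 1)*(g + 4)*(g)
(2) = (z + 3)*(z^2 + 2*z + 1) = (z + 1)*(z + 3)*(z + 1)
(3) = (m - 4)*(m^2 - 3*m) = m*(m - 4)*(m - 3)
(4) = (b + 3)*(b^2 + 2*b - 3) = (b + 3)^2*(b - 1)
(5) = (p - 5)*(p^2 - 4*p - 5) = (p - 5)*(p + 1)*(p - 5)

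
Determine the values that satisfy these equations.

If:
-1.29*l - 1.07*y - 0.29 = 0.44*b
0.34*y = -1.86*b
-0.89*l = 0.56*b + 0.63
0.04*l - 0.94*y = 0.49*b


Then:
No Solution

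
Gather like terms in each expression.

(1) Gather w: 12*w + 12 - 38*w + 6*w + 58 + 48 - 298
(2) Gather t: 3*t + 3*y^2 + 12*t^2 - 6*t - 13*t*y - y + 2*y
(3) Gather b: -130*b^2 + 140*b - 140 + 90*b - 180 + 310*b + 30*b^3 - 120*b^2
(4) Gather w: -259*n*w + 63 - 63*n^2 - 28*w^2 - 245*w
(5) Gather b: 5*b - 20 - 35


(1) = -20*w - 180
(2) = 12*t^2 + t*(-13*y - 3) + 3*y^2 + y
(3) = 30*b^3 - 250*b^2 + 540*b - 320
(4) = -63*n^2 - 28*w^2 + w*(-259*n - 245) + 63
(5) = 5*b - 55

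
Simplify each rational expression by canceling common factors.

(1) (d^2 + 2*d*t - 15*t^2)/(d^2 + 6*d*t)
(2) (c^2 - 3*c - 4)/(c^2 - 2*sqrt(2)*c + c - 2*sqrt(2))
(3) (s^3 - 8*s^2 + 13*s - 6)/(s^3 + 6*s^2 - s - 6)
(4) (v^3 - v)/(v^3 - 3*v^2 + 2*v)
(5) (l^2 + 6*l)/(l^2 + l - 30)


(1) = (d^2 + 2*d*t - 15*t^2)/(d^2 + 6*d*t)
(2) = (c - 4)/(c - 2*sqrt(2))
(3) = (s^2 - 7*s + 6)/(s^2 + 7*s + 6)
(4) = (v + 1)/(v - 2)
(5) = l/(l - 5)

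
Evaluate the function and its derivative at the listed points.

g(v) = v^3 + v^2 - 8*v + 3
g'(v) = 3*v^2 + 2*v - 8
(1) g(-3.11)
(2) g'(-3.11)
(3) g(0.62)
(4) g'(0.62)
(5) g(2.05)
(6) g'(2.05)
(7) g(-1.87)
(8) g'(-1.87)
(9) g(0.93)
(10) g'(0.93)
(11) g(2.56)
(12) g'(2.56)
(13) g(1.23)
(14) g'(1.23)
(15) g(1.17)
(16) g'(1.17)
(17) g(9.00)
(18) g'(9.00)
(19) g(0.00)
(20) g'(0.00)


(1) = 7.47
(2) = 14.80
(3) = -1.34
(4) = -5.61
(5) = -0.58
(6) = 8.71
(7) = 14.92
(8) = -1.25
(9) = -2.77
(10) = -3.55
(11) = 5.85
(12) = 16.78
(13) = -3.47
(14) = -1.00
(15) = -3.39
(16) = -1.55
(17) = 741.00
(18) = 253.00
(19) = 3.00
(20) = -8.00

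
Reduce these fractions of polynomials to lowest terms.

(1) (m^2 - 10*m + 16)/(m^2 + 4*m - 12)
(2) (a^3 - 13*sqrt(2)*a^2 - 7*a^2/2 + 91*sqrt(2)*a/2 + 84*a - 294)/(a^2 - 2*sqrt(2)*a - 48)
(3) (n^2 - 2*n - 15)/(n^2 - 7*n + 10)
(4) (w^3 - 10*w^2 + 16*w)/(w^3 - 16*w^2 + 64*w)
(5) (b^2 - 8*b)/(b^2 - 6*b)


(1) = (m - 8)/(m + 6)
(2) = (2*a^2 + a*(-14*sqrt(2) - 7) + 49*sqrt(2))/(2*a + 8*sqrt(2))
(3) = (n + 3)/(n - 2)
(4) = (w - 2)/(w - 8)
(5) = (b - 8)/(b - 6)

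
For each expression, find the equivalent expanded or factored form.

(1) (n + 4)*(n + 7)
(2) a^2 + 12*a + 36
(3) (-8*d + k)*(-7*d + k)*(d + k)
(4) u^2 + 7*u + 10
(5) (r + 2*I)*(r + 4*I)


(1) = n^2 + 11*n + 28
(2) = (a + 6)^2
(3) = 56*d^3 + 41*d^2*k - 14*d*k^2 + k^3
(4) = (u + 2)*(u + 5)
(5) = r^2 + 6*I*r - 8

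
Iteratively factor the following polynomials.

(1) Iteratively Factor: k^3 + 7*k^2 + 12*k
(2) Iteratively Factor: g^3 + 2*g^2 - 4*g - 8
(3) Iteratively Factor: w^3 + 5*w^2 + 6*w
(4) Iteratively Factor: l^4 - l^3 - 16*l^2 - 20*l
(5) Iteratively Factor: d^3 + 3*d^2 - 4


(1) = (k + 3)*(k^2 + 4*k) = k*(k + 3)*(k + 4)
(2) = (g + 2)*(g^2 - 4) = (g - 2)*(g + 2)*(g + 2)
(3) = (w + 3)*(w^2 + 2*w) = (w + 2)*(w + 3)*(w)
(4) = (l + 2)*(l^3 - 3*l^2 - 10*l) = l*(l + 2)*(l^2 - 3*l - 10) = l*(l + 2)^2*(l - 5)
(5) = (d - 1)*(d^2 + 4*d + 4) = (d - 1)*(d + 2)*(d + 2)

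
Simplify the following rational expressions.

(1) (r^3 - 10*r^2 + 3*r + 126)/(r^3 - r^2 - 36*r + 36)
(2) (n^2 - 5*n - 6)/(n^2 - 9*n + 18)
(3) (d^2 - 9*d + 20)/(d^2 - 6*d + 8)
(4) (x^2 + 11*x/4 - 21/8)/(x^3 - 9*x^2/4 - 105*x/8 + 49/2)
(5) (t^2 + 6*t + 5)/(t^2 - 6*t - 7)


(1) = (r^2 - 4*r - 21)/(r^2 + 5*r - 6)
(2) = (n + 1)/(n - 3)
(3) = (d - 5)/(d - 2)
(4) = (4*x - 3)/(4*x^2 - 23*x + 28)
(5) = (t + 5)/(t - 7)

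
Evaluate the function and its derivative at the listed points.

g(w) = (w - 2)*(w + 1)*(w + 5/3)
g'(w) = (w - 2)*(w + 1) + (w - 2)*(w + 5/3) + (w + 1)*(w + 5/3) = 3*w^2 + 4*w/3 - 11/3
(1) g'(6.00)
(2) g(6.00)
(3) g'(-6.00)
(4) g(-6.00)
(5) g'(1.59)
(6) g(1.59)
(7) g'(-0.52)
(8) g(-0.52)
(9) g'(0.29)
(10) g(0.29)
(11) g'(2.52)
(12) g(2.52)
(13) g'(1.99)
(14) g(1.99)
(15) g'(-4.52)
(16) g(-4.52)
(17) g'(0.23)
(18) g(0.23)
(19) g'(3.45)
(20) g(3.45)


(1) = 112.33
(2) = 214.67
(3) = 96.33
(4) = -173.33
(5) = 6.04
(6) = -3.46
(7) = -3.55
(8) = -1.39
(9) = -3.03
(10) = -4.32
(11) = 18.74
(12) = 7.66
(13) = 10.87
(14) = -0.11
(15) = 51.60
(16) = -65.49
(17) = -3.20
(18) = -4.13
(19) = 36.64
(20) = 33.02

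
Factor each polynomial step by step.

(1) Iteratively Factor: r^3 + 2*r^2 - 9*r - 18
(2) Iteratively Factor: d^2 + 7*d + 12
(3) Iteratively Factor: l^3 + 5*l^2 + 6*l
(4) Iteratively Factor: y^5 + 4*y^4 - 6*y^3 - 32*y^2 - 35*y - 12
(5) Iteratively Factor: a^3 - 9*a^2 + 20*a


(1) = (r + 2)*(r^2 - 9) = (r - 3)*(r + 2)*(r + 3)
(2) = (d + 4)*(d + 3)
(3) = (l)*(l^2 + 5*l + 6) = l*(l + 3)*(l + 2)
(4) = (y + 1)*(y^4 + 3*y^3 - 9*y^2 - 23*y - 12) = (y + 1)*(y + 4)*(y^3 - y^2 - 5*y - 3) = (y + 1)^2*(y + 4)*(y^2 - 2*y - 3) = (y + 1)^3*(y + 4)*(y - 3)
(5) = (a)*(a^2 - 9*a + 20) = a*(a - 5)*(a - 4)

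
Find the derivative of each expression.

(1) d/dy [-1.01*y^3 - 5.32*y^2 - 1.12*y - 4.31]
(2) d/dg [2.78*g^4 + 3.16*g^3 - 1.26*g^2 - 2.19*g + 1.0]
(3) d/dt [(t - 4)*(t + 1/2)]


(1) = -3.03*y^2 - 10.64*y - 1.12
(2) = 11.12*g^3 + 9.48*g^2 - 2.52*g - 2.19
(3) = 2*t - 7/2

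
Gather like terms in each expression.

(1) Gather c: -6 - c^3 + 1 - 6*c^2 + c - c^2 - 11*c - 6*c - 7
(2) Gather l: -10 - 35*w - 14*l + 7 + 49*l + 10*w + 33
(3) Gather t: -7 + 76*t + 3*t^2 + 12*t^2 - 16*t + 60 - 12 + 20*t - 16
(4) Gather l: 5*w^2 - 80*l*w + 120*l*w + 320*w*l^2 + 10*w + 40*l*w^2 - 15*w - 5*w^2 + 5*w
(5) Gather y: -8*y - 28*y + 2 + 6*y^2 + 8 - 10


(1) = -c^3 - 7*c^2 - 16*c - 12
(2) = 35*l - 25*w + 30
(3) = 15*t^2 + 80*t + 25
(4) = 320*l^2*w + l*(40*w^2 + 40*w)
(5) = 6*y^2 - 36*y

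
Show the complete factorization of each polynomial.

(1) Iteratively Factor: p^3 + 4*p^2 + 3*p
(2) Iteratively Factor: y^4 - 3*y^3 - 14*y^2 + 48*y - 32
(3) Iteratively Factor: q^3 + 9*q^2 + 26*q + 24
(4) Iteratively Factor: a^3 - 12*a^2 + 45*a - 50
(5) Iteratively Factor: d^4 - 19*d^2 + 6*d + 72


(1) = (p + 3)*(p^2 + p) = p*(p + 3)*(p + 1)
(2) = (y + 4)*(y^3 - 7*y^2 + 14*y - 8) = (y - 4)*(y + 4)*(y^2 - 3*y + 2) = (y - 4)*(y - 1)*(y + 4)*(y - 2)
(3) = (q + 3)*(q^2 + 6*q + 8) = (q + 2)*(q + 3)*(q + 4)
(4) = (a - 5)*(a^2 - 7*a + 10) = (a - 5)^2*(a - 2)
(5) = (d + 4)*(d^3 - 4*d^2 - 3*d + 18) = (d + 2)*(d + 4)*(d^2 - 6*d + 9) = (d - 3)*(d + 2)*(d + 4)*(d - 3)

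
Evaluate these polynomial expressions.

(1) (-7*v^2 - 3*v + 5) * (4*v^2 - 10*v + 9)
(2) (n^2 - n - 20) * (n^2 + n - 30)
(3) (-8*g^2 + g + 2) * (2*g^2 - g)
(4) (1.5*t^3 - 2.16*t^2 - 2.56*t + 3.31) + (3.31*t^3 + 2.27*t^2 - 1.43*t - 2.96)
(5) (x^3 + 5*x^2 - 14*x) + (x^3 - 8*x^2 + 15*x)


(1) = -28*v^4 + 58*v^3 - 13*v^2 - 77*v + 45
(2) = n^4 - 51*n^2 + 10*n + 600
(3) = -16*g^4 + 10*g^3 + 3*g^2 - 2*g
(4) = 4.81*t^3 + 0.11*t^2 - 3.99*t + 0.35
(5) = 2*x^3 - 3*x^2 + x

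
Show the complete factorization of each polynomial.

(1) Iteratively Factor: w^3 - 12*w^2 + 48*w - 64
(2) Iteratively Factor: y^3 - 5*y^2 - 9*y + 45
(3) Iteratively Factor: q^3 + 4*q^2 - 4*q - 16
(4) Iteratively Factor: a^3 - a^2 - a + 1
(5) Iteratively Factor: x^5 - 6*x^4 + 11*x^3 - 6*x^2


(1) = (w - 4)*(w^2 - 8*w + 16) = (w - 4)^2*(w - 4)
(2) = (y - 5)*(y^2 - 9) = (y - 5)*(y + 3)*(y - 3)
(3) = (q + 2)*(q^2 + 2*q - 8) = (q - 2)*(q + 2)*(q + 4)
(4) = (a - 1)*(a^2 - 1) = (a - 1)*(a + 1)*(a - 1)
(5) = (x - 3)*(x^4 - 3*x^3 + 2*x^2) = (x - 3)*(x - 2)*(x^3 - x^2) = x*(x - 3)*(x - 2)*(x^2 - x) = x*(x - 3)*(x - 2)*(x - 1)*(x)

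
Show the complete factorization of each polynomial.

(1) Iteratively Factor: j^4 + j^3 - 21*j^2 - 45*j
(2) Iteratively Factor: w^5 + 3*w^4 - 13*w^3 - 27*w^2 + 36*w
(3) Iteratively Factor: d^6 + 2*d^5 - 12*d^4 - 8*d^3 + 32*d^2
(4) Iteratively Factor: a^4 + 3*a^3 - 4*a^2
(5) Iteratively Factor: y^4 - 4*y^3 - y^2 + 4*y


(1) = (j - 5)*(j^3 + 6*j^2 + 9*j) = (j - 5)*(j + 3)*(j^2 + 3*j) = (j - 5)*(j + 3)^2*(j)
(2) = (w - 1)*(w^4 + 4*w^3 - 9*w^2 - 36*w) = (w - 1)*(w + 4)*(w^3 - 9*w) = (w - 3)*(w - 1)*(w + 4)*(w^2 + 3*w) = w*(w - 3)*(w - 1)*(w + 4)*(w + 3)
(3) = (d + 4)*(d^5 - 2*d^4 - 4*d^3 + 8*d^2) = d*(d + 4)*(d^4 - 2*d^3 - 4*d^2 + 8*d) = d*(d + 2)*(d + 4)*(d^3 - 4*d^2 + 4*d) = d*(d - 2)*(d + 2)*(d + 4)*(d^2 - 2*d) = d*(d - 2)^2*(d + 2)*(d + 4)*(d)
(4) = (a)*(a^3 + 3*a^2 - 4*a) = a*(a - 1)*(a^2 + 4*a) = a^2*(a - 1)*(a + 4)
(5) = (y + 1)*(y^3 - 5*y^2 + 4*y) = (y - 1)*(y + 1)*(y^2 - 4*y) = (y - 4)*(y - 1)*(y + 1)*(y)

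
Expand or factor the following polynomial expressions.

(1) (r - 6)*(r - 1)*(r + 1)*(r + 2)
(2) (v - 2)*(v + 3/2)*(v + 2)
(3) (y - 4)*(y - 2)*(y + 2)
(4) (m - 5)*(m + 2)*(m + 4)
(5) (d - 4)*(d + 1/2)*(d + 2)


(1) = r^4 - 4*r^3 - 13*r^2 + 4*r + 12
(2) = v^3 + 3*v^2/2 - 4*v - 6
(3) = y^3 - 4*y^2 - 4*y + 16
(4) = m^3 + m^2 - 22*m - 40
(5) = d^3 - 3*d^2/2 - 9*d - 4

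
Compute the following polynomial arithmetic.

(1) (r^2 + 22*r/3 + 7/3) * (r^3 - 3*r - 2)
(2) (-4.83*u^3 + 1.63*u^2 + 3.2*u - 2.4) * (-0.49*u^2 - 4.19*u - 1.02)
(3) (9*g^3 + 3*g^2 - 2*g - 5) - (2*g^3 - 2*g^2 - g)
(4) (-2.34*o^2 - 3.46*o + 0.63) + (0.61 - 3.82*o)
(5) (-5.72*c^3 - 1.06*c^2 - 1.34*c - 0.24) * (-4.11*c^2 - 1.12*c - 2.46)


(1) = r^5 + 22*r^4/3 - 2*r^3/3 - 24*r^2 - 65*r/3 - 14/3
(2) = 2.3667*u^5 + 19.439*u^4 - 3.4711*u^3 - 13.8946*u^2 + 6.792*u + 2.448
(3) = 7*g^3 + 5*g^2 - g - 5
(4) = -2.34*o^2 - 7.28*o + 1.24
(5) = 23.5092*c^5 + 10.763*c^4 + 20.7658*c^3 + 5.0948*c^2 + 3.5652*c + 0.5904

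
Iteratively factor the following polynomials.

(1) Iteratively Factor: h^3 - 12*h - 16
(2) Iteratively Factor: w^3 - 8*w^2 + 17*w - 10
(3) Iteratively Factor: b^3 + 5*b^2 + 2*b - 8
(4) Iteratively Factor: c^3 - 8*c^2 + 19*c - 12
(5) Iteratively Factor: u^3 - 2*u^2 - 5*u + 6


(1) = (h + 2)*(h^2 - 2*h - 8) = (h + 2)^2*(h - 4)
(2) = (w - 2)*(w^2 - 6*w + 5) = (w - 2)*(w - 1)*(w - 5)
(3) = (b - 1)*(b^2 + 6*b + 8) = (b - 1)*(b + 2)*(b + 4)
(4) = (c - 4)*(c^2 - 4*c + 3) = (c - 4)*(c - 1)*(c - 3)
(5) = (u + 2)*(u^2 - 4*u + 3) = (u - 1)*(u + 2)*(u - 3)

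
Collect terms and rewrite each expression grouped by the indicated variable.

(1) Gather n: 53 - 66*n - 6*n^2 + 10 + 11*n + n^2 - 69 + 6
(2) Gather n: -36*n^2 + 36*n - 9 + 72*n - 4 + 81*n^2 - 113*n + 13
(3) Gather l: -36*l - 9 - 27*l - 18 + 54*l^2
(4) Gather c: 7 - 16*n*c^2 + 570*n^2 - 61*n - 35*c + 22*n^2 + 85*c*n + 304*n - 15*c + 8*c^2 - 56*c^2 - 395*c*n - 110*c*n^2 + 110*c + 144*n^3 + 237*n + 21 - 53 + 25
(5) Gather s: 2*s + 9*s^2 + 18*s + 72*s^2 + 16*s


(1) = -5*n^2 - 55*n
(2) = 45*n^2 - 5*n
(3) = 54*l^2 - 63*l - 27
(4) = c^2*(-16*n - 48) + c*(-110*n^2 - 310*n + 60) + 144*n^3 + 592*n^2 + 480*n
(5) = 81*s^2 + 36*s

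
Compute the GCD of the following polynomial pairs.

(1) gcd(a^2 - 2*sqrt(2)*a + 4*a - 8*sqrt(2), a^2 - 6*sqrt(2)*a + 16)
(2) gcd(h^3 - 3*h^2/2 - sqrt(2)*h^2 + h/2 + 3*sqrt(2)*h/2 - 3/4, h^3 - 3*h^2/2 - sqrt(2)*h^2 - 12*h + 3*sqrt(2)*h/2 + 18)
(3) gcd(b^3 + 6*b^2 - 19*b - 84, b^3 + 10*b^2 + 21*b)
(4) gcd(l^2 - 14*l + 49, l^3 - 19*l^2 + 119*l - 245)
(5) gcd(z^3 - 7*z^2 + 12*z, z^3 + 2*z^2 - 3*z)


(1) = a - 2*sqrt(2)
(2) = gcd((h - 3/2)*(h - sqrt(2)/2)^2, (h - 3/2)*(h - 3*sqrt(2))*(h + 2*sqrt(2))) = h - 3/2
(3) = gcd((b - 4)*(b + 3)*(b + 7), b*(b + 3)*(b + 7)) = b^2 + 10*b + 21
(4) = l^2 - 14*l + 49
(5) = gcd(z*(z - 4)*(z - 3), z*(z - 1)*(z + 3)) = z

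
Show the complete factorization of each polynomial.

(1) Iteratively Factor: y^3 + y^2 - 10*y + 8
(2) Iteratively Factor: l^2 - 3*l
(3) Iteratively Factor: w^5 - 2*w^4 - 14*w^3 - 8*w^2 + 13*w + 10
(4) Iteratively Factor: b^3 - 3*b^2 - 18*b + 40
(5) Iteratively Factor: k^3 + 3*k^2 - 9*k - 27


(1) = (y + 4)*(y^2 - 3*y + 2) = (y - 1)*(y + 4)*(y - 2)
(2) = (l)*(l - 3)
(3) = (w + 1)*(w^4 - 3*w^3 - 11*w^2 + 3*w + 10) = (w + 1)^2*(w^3 - 4*w^2 - 7*w + 10) = (w - 5)*(w + 1)^2*(w^2 + w - 2) = (w - 5)*(w - 1)*(w + 1)^2*(w + 2)
(4) = (b - 2)*(b^2 - b - 20) = (b - 5)*(b - 2)*(b + 4)
(5) = (k + 3)*(k^2 - 9) = (k - 3)*(k + 3)*(k + 3)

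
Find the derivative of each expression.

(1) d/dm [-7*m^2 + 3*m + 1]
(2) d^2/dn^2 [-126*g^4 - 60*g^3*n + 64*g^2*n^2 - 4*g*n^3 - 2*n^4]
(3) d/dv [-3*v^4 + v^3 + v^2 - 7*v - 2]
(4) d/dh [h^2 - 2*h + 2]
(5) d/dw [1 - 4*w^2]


(1) = 3 - 14*m
(2) = 128*g^2 - 24*g*n - 24*n^2
(3) = -12*v^3 + 3*v^2 + 2*v - 7
(4) = 2*h - 2
(5) = -8*w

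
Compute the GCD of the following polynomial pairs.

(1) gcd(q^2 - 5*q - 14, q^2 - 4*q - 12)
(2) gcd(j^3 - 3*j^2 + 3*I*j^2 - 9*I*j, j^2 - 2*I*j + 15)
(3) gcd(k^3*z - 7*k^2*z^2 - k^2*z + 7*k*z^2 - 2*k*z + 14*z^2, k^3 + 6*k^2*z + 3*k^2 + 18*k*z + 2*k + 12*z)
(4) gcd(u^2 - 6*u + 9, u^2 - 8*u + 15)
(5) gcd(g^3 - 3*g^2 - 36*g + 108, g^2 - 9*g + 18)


(1) = q + 2
(2) = j + 3*I
(3) = k + 1
(4) = u - 3
(5) = g^2 - 9*g + 18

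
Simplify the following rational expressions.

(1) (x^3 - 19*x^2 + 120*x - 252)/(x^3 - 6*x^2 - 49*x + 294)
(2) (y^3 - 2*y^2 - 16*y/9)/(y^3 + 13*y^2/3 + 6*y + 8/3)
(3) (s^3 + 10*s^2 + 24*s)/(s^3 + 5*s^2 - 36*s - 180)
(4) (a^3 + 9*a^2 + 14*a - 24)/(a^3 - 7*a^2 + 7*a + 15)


(1) = (x - 6)/(x + 7)
(2) = (9*y^3 - 18*y^2 - 16*y)/(9*y^3 + 39*y^2 + 54*y + 24)
(3) = (s^2 + 4*s)/(s^2 - s - 30)
(4) = (a^3 + 9*a^2 + 14*a - 24)/(a^3 - 7*a^2 + 7*a + 15)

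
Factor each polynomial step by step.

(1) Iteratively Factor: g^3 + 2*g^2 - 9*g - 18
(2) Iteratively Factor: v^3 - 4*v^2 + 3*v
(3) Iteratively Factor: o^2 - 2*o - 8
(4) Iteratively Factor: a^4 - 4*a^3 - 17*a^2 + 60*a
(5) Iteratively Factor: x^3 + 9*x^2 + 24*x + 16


(1) = (g - 3)*(g^2 + 5*g + 6) = (g - 3)*(g + 3)*(g + 2)
(2) = (v - 1)*(v^2 - 3*v) = v*(v - 1)*(v - 3)
(3) = (o + 2)*(o - 4)
(4) = (a - 5)*(a^3 + a^2 - 12*a) = (a - 5)*(a + 4)*(a^2 - 3*a) = a*(a - 5)*(a + 4)*(a - 3)
(5) = (x + 4)*(x^2 + 5*x + 4) = (x + 4)^2*(x + 1)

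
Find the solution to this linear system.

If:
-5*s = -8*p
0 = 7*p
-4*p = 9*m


Then:
m = 0
p = 0
s = 0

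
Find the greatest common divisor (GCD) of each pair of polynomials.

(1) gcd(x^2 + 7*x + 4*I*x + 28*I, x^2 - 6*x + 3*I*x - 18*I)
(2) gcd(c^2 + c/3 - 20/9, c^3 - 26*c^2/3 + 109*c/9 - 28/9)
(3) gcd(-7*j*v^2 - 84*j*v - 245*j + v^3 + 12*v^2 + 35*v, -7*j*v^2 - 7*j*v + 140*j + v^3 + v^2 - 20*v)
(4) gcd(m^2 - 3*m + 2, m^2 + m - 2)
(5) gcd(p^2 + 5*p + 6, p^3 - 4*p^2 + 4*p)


(1) = 1
(2) = c - 4/3
(3) = gcd((-7*j + v)*(v + 5)*(v + 7), (-7*j + v)*(v - 4)*(v + 5)) = -7*j*v - 35*j + v^2 + 5*v
(4) = m - 1
(5) = gcd((p + 2)*(p + 3), p*(p - 2)^2) = 1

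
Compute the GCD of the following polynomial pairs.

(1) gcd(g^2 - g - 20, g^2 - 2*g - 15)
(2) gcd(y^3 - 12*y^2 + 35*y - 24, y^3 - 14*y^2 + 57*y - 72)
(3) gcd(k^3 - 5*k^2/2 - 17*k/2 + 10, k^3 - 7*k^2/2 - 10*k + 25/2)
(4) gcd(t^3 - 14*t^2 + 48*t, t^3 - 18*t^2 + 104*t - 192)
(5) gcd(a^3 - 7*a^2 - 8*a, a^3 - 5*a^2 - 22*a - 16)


(1) = g - 5
(2) = y^2 - 11*y + 24
(3) = k^2 + 3*k/2 - 5/2
(4) = gcd(t*(t - 8)*(t - 6), (t - 8)*(t - 6)*(t - 4)) = t^2 - 14*t + 48
(5) = a^2 - 7*a - 8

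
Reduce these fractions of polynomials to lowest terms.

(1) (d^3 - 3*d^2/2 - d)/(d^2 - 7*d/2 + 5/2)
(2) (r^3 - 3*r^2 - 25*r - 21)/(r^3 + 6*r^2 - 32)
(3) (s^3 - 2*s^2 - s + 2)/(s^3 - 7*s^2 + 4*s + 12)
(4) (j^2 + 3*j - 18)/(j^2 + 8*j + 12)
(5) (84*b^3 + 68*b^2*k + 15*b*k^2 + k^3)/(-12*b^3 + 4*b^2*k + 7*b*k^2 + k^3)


(1) = (2*d^3 - 3*d^2 - 2*d)/(2*d^2 - 7*d + 5)
(2) = (r^3 - 3*r^2 - 25*r - 21)/(r^3 + 6*r^2 - 32)
(3) = (s - 1)/(s - 6)
(4) = (j - 3)/(j + 2)
(5) = (-7*b - k)/(b - k)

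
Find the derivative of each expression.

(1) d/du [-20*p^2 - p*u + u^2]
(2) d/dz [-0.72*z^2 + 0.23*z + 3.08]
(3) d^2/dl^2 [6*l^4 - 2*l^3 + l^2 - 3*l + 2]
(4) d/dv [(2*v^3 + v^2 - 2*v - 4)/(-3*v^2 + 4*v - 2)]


(1) = -p + 2*u
(2) = 0.23 - 1.44*z
(3) = 72*l^2 - 12*l + 2
(4) = 2*(-3*v^4 + 8*v^3 - 7*v^2 - 14*v + 10)/(9*v^4 - 24*v^3 + 28*v^2 - 16*v + 4)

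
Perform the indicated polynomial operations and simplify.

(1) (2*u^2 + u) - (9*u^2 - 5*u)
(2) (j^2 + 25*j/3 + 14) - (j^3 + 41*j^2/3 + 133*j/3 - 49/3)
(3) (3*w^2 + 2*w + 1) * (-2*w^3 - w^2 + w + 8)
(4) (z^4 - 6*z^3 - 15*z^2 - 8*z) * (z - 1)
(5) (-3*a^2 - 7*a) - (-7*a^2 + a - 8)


(1) = -7*u^2 + 6*u
(2) = -j^3 - 38*j^2/3 - 36*j + 91/3
(3) = -6*w^5 - 7*w^4 - w^3 + 25*w^2 + 17*w + 8
(4) = z^5 - 7*z^4 - 9*z^3 + 7*z^2 + 8*z
(5) = 4*a^2 - 8*a + 8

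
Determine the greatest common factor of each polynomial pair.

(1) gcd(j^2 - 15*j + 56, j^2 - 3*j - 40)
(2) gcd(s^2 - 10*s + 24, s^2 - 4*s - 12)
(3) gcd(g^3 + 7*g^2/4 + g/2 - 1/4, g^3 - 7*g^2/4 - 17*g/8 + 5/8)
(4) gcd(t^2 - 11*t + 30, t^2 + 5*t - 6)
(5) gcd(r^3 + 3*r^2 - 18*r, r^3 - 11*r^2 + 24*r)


(1) = gcd((j - 8)*(j - 7), (j - 8)*(j + 5)) = j - 8
(2) = gcd((s - 6)*(s - 4), (s - 6)*(s + 2)) = s - 6
(3) = gcd((g - 1/4)*(g + 1)^2, (g - 5/2)*(g - 1/4)*(g + 1)) = g^2 + 3*g/4 - 1/4
(4) = 1
(5) = gcd(r*(r - 3)*(r + 6), r*(r - 8)*(r - 3)) = r^2 - 3*r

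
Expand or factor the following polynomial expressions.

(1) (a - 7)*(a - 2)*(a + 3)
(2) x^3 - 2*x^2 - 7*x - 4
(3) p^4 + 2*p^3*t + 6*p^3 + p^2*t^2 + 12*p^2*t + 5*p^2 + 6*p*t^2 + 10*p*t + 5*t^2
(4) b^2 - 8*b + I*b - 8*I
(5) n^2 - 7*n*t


(1) = a^3 - 6*a^2 - 13*a + 42
(2) = (x - 4)*(x + 1)^2
(3) = (p + 1)*(p + 5)*(p + t)^2
(4) = (b - 8)*(b + I)
(5) = n*(n - 7*t)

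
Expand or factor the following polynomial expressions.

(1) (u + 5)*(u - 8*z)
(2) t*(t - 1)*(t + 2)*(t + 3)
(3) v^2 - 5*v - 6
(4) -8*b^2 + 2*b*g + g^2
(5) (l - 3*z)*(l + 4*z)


(1) = u^2 - 8*u*z + 5*u - 40*z
(2) = t^4 + 4*t^3 + t^2 - 6*t
(3) = (v - 6)*(v + 1)
(4) = (-2*b + g)*(4*b + g)
(5) = l^2 + l*z - 12*z^2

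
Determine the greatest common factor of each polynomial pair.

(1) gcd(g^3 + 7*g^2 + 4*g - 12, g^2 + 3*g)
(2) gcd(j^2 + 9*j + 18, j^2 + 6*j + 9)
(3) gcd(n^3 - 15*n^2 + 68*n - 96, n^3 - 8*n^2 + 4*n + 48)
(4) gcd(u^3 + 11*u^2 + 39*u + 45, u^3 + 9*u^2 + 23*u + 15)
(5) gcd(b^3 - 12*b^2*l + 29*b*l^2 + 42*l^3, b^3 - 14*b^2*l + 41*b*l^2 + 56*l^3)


(1) = 1
(2) = gcd((j + 3)*(j + 6), (j + 3)^2) = j + 3
(3) = gcd((n - 8)*(n - 4)*(n - 3), (n - 6)*(n - 4)*(n + 2)) = n - 4
(4) = u^2 + 8*u + 15
(5) = gcd((b - 7*l)*(b - 6*l)*(b + l), (b - 8*l)*(b - 7*l)*(b + l)) = b^2 - 6*b*l - 7*l^2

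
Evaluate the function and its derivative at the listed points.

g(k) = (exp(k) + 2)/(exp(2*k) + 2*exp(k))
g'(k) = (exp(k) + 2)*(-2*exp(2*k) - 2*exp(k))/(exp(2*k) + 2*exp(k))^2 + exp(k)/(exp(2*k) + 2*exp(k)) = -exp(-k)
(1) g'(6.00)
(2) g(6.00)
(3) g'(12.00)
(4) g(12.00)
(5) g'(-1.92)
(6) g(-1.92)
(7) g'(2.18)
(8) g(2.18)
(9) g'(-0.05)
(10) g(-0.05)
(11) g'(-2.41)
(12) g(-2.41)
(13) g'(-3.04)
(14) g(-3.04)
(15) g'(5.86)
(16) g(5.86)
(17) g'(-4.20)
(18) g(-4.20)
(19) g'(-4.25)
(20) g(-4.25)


(1) = -0.00
(2) = 0.00
(3) = -0.00
(4) = 0.00
(5) = -6.82
(6) = 6.82
(7) = -0.11
(8) = 0.11
(9) = -1.05
(10) = 1.05
(11) = -11.13
(12) = 11.13
(13) = -20.91
(14) = 20.91
(15) = -0.00
(16) = 0.00
(17) = -66.69
(18) = 66.69
(19) = -70.11
(20) = 70.11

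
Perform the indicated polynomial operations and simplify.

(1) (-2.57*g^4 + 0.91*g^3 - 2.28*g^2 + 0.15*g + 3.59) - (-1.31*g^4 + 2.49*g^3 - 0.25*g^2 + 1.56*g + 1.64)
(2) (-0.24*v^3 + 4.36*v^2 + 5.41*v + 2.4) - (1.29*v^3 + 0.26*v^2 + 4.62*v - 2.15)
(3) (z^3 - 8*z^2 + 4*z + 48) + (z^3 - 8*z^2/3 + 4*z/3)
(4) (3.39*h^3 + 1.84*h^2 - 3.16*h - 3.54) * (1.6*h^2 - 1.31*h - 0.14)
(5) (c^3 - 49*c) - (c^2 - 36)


(1) = -1.26*g^4 - 1.58*g^3 - 2.03*g^2 - 1.41*g + 1.95
(2) = -1.53*v^3 + 4.1*v^2 + 0.79*v + 4.55
(3) = 2*z^3 - 32*z^2/3 + 16*z/3 + 48
(4) = 5.424*h^5 - 1.4969*h^4 - 7.941*h^3 - 1.782*h^2 + 5.0798*h + 0.4956
(5) = c^3 - c^2 - 49*c + 36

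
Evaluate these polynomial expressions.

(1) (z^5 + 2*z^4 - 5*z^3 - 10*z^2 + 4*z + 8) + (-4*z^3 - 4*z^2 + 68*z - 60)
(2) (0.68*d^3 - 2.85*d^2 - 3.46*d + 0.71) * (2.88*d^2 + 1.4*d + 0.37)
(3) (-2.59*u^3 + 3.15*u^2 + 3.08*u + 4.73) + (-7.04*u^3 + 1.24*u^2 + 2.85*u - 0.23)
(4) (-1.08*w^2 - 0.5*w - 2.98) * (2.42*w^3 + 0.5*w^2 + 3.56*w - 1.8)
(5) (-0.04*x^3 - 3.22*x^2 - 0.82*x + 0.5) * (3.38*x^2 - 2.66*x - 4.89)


(1) = z^5 + 2*z^4 - 9*z^3 - 14*z^2 + 72*z - 52
(2) = 1.9584*d^5 - 7.256*d^4 - 13.7032*d^3 - 3.8537*d^2 - 0.2862*d + 0.2627
(3) = -9.63*u^3 + 4.39*u^2 + 5.93*u + 4.5
(4) = -2.6136*w^5 - 1.75*w^4 - 11.3064*w^3 - 1.326*w^2 - 9.7088*w + 5.364
(5) = -0.1352*x^5 - 10.7772*x^4 + 5.9892*x^3 + 19.617*x^2 + 2.6798*x - 2.445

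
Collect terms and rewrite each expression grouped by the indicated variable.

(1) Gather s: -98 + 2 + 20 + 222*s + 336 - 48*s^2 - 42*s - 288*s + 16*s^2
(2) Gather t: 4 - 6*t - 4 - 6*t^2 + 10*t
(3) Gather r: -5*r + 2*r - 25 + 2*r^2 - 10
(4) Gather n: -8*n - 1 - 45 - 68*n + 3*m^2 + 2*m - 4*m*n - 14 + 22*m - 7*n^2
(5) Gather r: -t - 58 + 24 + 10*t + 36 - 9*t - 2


(1) = -32*s^2 - 108*s + 260
(2) = -6*t^2 + 4*t
(3) = 2*r^2 - 3*r - 35
(4) = 3*m^2 + 24*m - 7*n^2 + n*(-4*m - 76) - 60
(5) = 0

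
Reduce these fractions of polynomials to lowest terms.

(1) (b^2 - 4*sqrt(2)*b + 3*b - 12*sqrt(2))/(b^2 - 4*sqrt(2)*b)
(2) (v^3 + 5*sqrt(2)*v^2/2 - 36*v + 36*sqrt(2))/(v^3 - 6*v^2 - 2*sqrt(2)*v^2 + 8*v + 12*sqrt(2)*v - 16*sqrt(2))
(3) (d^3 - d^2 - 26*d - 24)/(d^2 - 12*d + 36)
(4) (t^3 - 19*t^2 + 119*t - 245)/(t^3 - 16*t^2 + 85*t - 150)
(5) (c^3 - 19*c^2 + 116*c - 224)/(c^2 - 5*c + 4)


(1) = (b + 3)/b
(2) = (2*v^2 + 9*sqrt(2)*v - 36)/(2*v^2 - 12*v + 16)
(3) = (d^2 + 5*d + 4)/(d - 6)
(4) = (t^2 - 14*t + 49)/(t^2 - 11*t + 30)
(5) = (c^2 - 15*c + 56)/(c - 1)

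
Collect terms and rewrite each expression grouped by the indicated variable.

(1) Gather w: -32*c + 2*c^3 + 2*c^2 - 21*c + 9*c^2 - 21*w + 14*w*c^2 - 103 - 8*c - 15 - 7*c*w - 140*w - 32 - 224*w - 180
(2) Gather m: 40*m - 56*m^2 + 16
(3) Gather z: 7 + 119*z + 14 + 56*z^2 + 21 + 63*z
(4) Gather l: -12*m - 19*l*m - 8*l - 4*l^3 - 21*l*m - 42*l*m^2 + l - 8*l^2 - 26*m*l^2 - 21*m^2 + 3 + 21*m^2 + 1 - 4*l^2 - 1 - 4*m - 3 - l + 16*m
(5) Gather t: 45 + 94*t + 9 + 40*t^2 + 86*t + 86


(1) = 2*c^3 + 11*c^2 - 61*c + w*(14*c^2 - 7*c - 385) - 330
(2) = -56*m^2 + 40*m + 16
(3) = 56*z^2 + 182*z + 42
(4) = -4*l^3 + l^2*(-26*m - 12) + l*(-42*m^2 - 40*m - 8)
(5) = 40*t^2 + 180*t + 140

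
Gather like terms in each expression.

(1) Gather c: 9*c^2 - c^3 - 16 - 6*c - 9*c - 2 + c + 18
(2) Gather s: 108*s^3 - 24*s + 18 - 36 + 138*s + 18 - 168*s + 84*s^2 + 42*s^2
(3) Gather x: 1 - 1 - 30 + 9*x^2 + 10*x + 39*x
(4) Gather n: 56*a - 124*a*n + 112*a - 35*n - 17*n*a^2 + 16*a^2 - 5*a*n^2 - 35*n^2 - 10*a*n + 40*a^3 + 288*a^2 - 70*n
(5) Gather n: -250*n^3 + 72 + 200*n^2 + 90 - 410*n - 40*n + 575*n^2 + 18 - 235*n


(1) = -c^3 + 9*c^2 - 14*c
(2) = 108*s^3 + 126*s^2 - 54*s
(3) = 9*x^2 + 49*x - 30
(4) = 40*a^3 + 304*a^2 + 168*a + n^2*(-5*a - 35) + n*(-17*a^2 - 134*a - 105)
(5) = -250*n^3 + 775*n^2 - 685*n + 180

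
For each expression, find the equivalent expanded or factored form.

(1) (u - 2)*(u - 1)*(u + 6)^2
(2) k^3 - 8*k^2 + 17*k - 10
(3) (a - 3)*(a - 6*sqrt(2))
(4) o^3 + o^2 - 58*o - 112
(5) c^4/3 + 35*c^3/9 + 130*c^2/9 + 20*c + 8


(1) = u^4 + 9*u^3 + 2*u^2 - 84*u + 72
(2) = (k - 5)*(k - 2)*(k - 1)
(3) = a^2 - 6*sqrt(2)*a - 3*a + 18*sqrt(2)
(4) = (o - 8)*(o + 2)*(o + 7)
(5) = (c/3 + 1)*(c + 2/3)*(c + 2)*(c + 6)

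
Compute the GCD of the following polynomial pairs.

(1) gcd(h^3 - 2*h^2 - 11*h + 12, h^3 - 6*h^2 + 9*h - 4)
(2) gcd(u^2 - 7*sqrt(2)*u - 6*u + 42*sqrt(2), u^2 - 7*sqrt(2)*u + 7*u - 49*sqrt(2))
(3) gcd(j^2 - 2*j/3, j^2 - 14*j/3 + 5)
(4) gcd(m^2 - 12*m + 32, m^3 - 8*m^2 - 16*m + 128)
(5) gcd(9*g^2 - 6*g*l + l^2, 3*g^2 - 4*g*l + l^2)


(1) = h^2 - 5*h + 4
(2) = u - 7*sqrt(2)
(3) = 1
(4) = gcd((m - 8)*(m - 4), (m - 8)*(m - 4)*(m + 4)) = m^2 - 12*m + 32
(5) = gcd((-3*g + l)^2, (-3*g + l)*(-g + l)) = 3*g - l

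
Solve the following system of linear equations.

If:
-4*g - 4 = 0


Then:
g = -1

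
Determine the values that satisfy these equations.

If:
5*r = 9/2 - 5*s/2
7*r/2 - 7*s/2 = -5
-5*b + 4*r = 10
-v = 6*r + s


Then:
b = -998/525
r = 13/105
s = 163/105
v = -241/105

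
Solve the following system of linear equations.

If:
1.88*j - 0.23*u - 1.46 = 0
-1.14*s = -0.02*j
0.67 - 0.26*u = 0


Then:
j = 1.09
s = 0.02
u = 2.58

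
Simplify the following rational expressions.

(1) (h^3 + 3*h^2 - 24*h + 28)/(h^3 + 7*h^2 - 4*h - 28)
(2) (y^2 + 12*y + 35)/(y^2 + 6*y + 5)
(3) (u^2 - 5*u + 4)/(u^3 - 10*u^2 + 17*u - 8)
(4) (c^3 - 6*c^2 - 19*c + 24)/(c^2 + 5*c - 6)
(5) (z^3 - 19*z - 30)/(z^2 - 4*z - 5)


(1) = (h - 2)/(h + 2)
(2) = (y + 7)/(y + 1)
(3) = (u - 4)/(u^2 - 9*u + 8)
(4) = (c^2 - 5*c - 24)/(c + 6)
(5) = (z^2 + 5*z + 6)/(z + 1)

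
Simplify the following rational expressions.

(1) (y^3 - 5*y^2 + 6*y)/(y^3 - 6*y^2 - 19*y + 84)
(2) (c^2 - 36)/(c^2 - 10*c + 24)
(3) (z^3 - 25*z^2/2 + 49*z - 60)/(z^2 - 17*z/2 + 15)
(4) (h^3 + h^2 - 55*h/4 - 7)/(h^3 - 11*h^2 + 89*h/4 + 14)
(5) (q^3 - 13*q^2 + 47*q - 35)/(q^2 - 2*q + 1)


(1) = (y^2 - 2*y)/(y^2 - 3*y - 28)
(2) = (c + 6)/(c - 4)
(3) = z - 4
(4) = (h + 4)/(h - 8)
(5) = (q^2 - 12*q + 35)/(q - 1)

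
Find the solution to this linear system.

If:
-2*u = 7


Then:
u = -7/2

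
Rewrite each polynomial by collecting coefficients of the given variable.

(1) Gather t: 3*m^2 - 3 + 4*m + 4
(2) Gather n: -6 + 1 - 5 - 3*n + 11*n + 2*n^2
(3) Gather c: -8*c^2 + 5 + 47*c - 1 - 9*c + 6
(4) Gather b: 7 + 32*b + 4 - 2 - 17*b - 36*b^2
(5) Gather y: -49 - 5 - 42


(1) = 3*m^2 + 4*m + 1
(2) = 2*n^2 + 8*n - 10
(3) = -8*c^2 + 38*c + 10
(4) = -36*b^2 + 15*b + 9
(5) = -96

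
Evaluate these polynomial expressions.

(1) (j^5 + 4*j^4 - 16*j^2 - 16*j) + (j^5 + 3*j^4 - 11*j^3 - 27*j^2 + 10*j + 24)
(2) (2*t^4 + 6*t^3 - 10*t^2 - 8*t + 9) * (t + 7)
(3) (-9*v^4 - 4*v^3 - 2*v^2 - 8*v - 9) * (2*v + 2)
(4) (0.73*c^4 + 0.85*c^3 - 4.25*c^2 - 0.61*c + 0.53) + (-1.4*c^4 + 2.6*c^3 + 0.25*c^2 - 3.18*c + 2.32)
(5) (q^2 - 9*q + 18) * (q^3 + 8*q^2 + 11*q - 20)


(1) = 2*j^5 + 7*j^4 - 11*j^3 - 43*j^2 - 6*j + 24
(2) = 2*t^5 + 20*t^4 + 32*t^3 - 78*t^2 - 47*t + 63
(3) = -18*v^5 - 26*v^4 - 12*v^3 - 20*v^2 - 34*v - 18
(4) = -0.67*c^4 + 3.45*c^3 - 4.0*c^2 - 3.79*c + 2.85
(5) = q^5 - q^4 - 43*q^3 + 25*q^2 + 378*q - 360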